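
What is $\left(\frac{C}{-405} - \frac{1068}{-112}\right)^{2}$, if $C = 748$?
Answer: $\frac{7602270481}{128595600} \approx 59.118$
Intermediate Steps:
$\left(\frac{C}{-405} - \frac{1068}{-112}\right)^{2} = \left(\frac{748}{-405} - \frac{1068}{-112}\right)^{2} = \left(748 \left(- \frac{1}{405}\right) - - \frac{267}{28}\right)^{2} = \left(- \frac{748}{405} + \frac{267}{28}\right)^{2} = \left(\frac{87191}{11340}\right)^{2} = \frac{7602270481}{128595600}$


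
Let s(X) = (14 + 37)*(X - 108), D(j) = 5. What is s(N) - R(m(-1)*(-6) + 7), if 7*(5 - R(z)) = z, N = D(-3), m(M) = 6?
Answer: -36835/7 ≈ -5262.1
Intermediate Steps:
N = 5
s(X) = -5508 + 51*X (s(X) = 51*(-108 + X) = -5508 + 51*X)
R(z) = 5 - z/7
s(N) - R(m(-1)*(-6) + 7) = (-5508 + 51*5) - (5 - (6*(-6) + 7)/7) = (-5508 + 255) - (5 - (-36 + 7)/7) = -5253 - (5 - ⅐*(-29)) = -5253 - (5 + 29/7) = -5253 - 1*64/7 = -5253 - 64/7 = -36835/7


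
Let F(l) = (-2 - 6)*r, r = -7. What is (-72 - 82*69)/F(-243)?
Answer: -2865/28 ≈ -102.32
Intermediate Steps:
F(l) = 56 (F(l) = (-2 - 6)*(-7) = -8*(-7) = 56)
(-72 - 82*69)/F(-243) = (-72 - 82*69)/56 = (-72 - 5658)*(1/56) = -5730*1/56 = -2865/28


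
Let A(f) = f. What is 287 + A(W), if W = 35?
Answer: 322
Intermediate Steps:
287 + A(W) = 287 + 35 = 322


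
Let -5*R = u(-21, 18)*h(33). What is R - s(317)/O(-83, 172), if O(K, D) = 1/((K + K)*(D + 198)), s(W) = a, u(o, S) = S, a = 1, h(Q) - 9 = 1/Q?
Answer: 3376312/55 ≈ 61388.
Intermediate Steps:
h(Q) = 9 + 1/Q
s(W) = 1
O(K, D) = 1/(2*K*(198 + D)) (O(K, D) = 1/((2*K)*(198 + D)) = 1/(2*K*(198 + D)))
R = -1788/55 (R = -18*(9 + 1/33)/5 = -18*298/(5*33) = -⅕*1788/11 = -1788/55 ≈ -32.509)
R - s(317)/O(-83, 172) = -1788/55 - 1/((½)/(-83*(198 + 172))) = -1788/55 - 1/((½)*(-1/83)/370) = -1788/55 - 1/((½)*(-1/83)*(1/370)) = -1788/55 - 1/(-1/61420) = -1788/55 - (-61420) = -1788/55 - 1*(-61420) = -1788/55 + 61420 = 3376312/55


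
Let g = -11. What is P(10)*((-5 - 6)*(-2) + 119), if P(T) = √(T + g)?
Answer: 141*I ≈ 141.0*I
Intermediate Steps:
P(T) = √(-11 + T) (P(T) = √(T - 11) = √(-11 + T))
P(10)*((-5 - 6)*(-2) + 119) = √(-11 + 10)*((-5 - 6)*(-2) + 119) = √(-1)*(-11*(-2) + 119) = I*(22 + 119) = I*141 = 141*I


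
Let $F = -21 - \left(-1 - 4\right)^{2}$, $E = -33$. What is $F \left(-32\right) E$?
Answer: $-48576$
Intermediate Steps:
$F = -46$ ($F = -21 - \left(-5\right)^{2} = -21 - 25 = -46$)
$F \left(-32\right) E = \left(-46\right) \left(-32\right) \left(-33\right) = 1472 \left(-33\right) = -48576$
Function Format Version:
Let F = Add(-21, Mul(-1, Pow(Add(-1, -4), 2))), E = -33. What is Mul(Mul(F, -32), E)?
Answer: -48576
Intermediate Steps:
F = -46 (F = Add(-21, Mul(-1, Pow(-5, 2))) = Add(-21, Mul(-1, 25)) = Add(-21, -25) = -46)
Mul(Mul(F, -32), E) = Mul(Mul(-46, -32), -33) = Mul(1472, -33) = -48576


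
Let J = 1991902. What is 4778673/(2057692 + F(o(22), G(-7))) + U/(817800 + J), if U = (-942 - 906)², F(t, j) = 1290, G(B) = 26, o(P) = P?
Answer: 1461306053541/413223274526 ≈ 3.5364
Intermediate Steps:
U = 3415104 (U = (-1848)² = 3415104)
4778673/(2057692 + F(o(22), G(-7))) + U/(817800 + J) = 4778673/(2057692 + 1290) + 3415104/(817800 + 1991902) = 4778673/2058982 + 3415104/2809702 = 4778673*(1/2058982) + 3415104*(1/2809702) = 4778673/2058982 + 243936/200693 = 1461306053541/413223274526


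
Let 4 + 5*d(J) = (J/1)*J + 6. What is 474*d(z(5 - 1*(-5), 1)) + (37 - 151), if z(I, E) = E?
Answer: 852/5 ≈ 170.40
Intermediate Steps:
d(J) = ⅖ + J²/5 (d(J) = -⅘ + ((J/1)*J + 6)/5 = -⅘ + ((J*1)*J + 6)/5 = -⅘ + (J*J + 6)/5 = -⅘ + (J² + 6)/5 = -⅘ + (6 + J²)/5 = -⅘ + (6/5 + J²/5) = ⅖ + J²/5)
474*d(z(5 - 1*(-5), 1)) + (37 - 151) = 474*(⅖ + (⅕)*1²) + (37 - 151) = 474*(⅖ + (⅕)*1) - 114 = 474*(⅖ + ⅕) - 114 = 474*(⅗) - 114 = 1422/5 - 114 = 852/5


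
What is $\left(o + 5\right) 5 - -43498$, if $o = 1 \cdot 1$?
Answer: $43528$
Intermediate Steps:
$o = 1$
$\left(o + 5\right) 5 - -43498 = \left(1 + 5\right) 5 - -43498 = 6 \cdot 5 + 43498 = 30 + 43498 = 43528$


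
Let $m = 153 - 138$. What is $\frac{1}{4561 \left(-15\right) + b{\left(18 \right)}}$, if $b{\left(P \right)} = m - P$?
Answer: $- \frac{1}{68418} \approx -1.4616 \cdot 10^{-5}$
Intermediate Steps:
$m = 15$ ($m = 153 - 138 = 15$)
$b{\left(P \right)} = 15 - P$
$\frac{1}{4561 \left(-15\right) + b{\left(18 \right)}} = \frac{1}{4561 \left(-15\right) + \left(15 - 18\right)} = \frac{1}{-68415 + \left(15 - 18\right)} = \frac{1}{-68415 - 3} = \frac{1}{-68418} = - \frac{1}{68418}$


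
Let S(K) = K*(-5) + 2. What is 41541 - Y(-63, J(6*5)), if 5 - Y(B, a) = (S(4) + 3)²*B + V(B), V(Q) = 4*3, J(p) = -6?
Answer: 27373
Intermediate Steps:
S(K) = 2 - 5*K (S(K) = -5*K + 2 = 2 - 5*K)
V(Q) = 12
Y(B, a) = -7 - 225*B (Y(B, a) = 5 - (((2 - 5*4) + 3)²*B + 12) = 5 - (((2 - 20) + 3)²*B + 12) = 5 - ((-18 + 3)²*B + 12) = 5 - ((-15)²*B + 12) = 5 - (225*B + 12) = 5 - (12 + 225*B) = 5 + (-12 - 225*B) = -7 - 225*B)
41541 - Y(-63, J(6*5)) = 41541 - (-7 - 225*(-63)) = 41541 - (-7 + 14175) = 41541 - 1*14168 = 41541 - 14168 = 27373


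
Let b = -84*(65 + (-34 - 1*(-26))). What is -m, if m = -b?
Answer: -4788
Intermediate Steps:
b = -4788 (b = -84*(65 + (-34 + 26)) = -84*(65 - 8) = -84*57 = -4788)
m = 4788 (m = -1*(-4788) = 4788)
-m = -1*4788 = -4788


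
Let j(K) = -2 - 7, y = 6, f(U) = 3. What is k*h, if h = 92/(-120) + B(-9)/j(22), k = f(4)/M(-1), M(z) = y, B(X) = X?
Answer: 7/60 ≈ 0.11667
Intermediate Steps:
M(z) = 6
k = ½ (k = 3/6 = 3*(⅙) = ½ ≈ 0.50000)
j(K) = -9
h = 7/30 (h = 92/(-120) - 9/(-9) = 92*(-1/120) - 9*(-⅑) = -23/30 + 1 = 7/30 ≈ 0.23333)
k*h = (½)*(7/30) = 7/60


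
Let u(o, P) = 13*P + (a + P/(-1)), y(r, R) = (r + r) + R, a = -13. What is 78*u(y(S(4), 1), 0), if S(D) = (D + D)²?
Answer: -1014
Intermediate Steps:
S(D) = 4*D² (S(D) = (2*D)² = 4*D²)
y(r, R) = R + 2*r (y(r, R) = 2*r + R = R + 2*r)
u(o, P) = -13 + 12*P (u(o, P) = 13*P + (-13 + P/(-1)) = 13*P + (-13 + P*(-1)) = 13*P + (-13 - P) = -13 + 12*P)
78*u(y(S(4), 1), 0) = 78*(-13 + 12*0) = 78*(-13 + 0) = 78*(-13) = -1014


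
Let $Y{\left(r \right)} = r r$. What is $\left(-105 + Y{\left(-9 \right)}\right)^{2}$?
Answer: $576$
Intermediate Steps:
$Y{\left(r \right)} = r^{2}$
$\left(-105 + Y{\left(-9 \right)}\right)^{2} = \left(-105 + \left(-9\right)^{2}\right)^{2} = \left(-105 + 81\right)^{2} = \left(-24\right)^{2} = 576$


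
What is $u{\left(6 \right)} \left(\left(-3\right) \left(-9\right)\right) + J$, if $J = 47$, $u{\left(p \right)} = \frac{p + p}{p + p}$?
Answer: $74$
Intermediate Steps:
$u{\left(p \right)} = 1$ ($u{\left(p \right)} = \frac{2 p}{2 p} = 2 p \frac{1}{2 p} = 1$)
$u{\left(6 \right)} \left(\left(-3\right) \left(-9\right)\right) + J = 1 \left(\left(-3\right) \left(-9\right)\right) + 47 = 1 \cdot 27 + 47 = 27 + 47 = 74$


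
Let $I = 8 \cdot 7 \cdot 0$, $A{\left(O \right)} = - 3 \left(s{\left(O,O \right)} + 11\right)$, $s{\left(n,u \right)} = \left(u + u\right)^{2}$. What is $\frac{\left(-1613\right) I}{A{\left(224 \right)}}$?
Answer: $0$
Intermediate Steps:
$s{\left(n,u \right)} = 4 u^{2}$ ($s{\left(n,u \right)} = \left(2 u\right)^{2} = 4 u^{2}$)
$A{\left(O \right)} = -33 - 12 O^{2}$ ($A{\left(O \right)} = - 3 \left(4 O^{2} + 11\right) = - 3 \left(11 + 4 O^{2}\right) = -33 - 12 O^{2}$)
$I = 0$ ($I = 56 \cdot 0 = 0$)
$\frac{\left(-1613\right) I}{A{\left(224 \right)}} = \frac{\left(-1613\right) 0}{-33 - 12 \cdot 224^{2}} = \frac{0}{-33 - 602112} = \frac{0}{-602145} = 0 \left(- \frac{1}{602145}\right) = 0$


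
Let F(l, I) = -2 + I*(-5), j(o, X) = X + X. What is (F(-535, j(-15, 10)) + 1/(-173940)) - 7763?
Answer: -1368038101/173940 ≈ -7865.0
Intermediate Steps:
j(o, X) = 2*X
F(l, I) = -2 - 5*I
(F(-535, j(-15, 10)) + 1/(-173940)) - 7763 = ((-2 - 10*10) + 1/(-173940)) - 7763 = ((-2 - 5*20) - 1/173940) - 7763 = ((-2 - 100) - 1/173940) - 7763 = (-102 - 1/173940) - 7763 = -17741881/173940 - 7763 = -1368038101/173940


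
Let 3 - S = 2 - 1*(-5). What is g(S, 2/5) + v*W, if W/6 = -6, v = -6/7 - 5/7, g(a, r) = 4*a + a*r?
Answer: 1364/35 ≈ 38.971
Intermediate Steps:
S = -4 (S = 3 - (2 - 1*(-5)) = 3 - (2 + 5) = 3 - 1*7 = 3 - 7 = -4)
v = -11/7 (v = -6*⅐ - 5*⅐ = -6/7 - 5/7 = -11/7 ≈ -1.5714)
W = -36 (W = 6*(-6) = -36)
g(S, 2/5) + v*W = -4*(4 + 2/5) - 11/7*(-36) = -4*(4 + 2*(⅕)) + 396/7 = -4*(4 + ⅖) + 396/7 = -4*22/5 + 396/7 = -88/5 + 396/7 = 1364/35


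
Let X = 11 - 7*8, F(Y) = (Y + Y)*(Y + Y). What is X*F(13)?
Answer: -30420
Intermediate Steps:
F(Y) = 4*Y**2 (F(Y) = (2*Y)*(2*Y) = 4*Y**2)
X = -45 (X = 11 - 56 = -45)
X*F(13) = -180*13**2 = -180*169 = -45*676 = -30420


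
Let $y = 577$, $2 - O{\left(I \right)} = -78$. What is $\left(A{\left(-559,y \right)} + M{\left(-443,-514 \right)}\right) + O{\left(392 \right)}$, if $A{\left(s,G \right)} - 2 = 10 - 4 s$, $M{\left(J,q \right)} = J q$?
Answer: $230030$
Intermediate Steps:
$O{\left(I \right)} = 80$ ($O{\left(I \right)} = 2 - -78 = 2 + 78 = 80$)
$A{\left(s,G \right)} = 12 - 4 s$ ($A{\left(s,G \right)} = 2 - \left(-10 + 4 s\right) = 12 - 4 s$)
$\left(A{\left(-559,y \right)} + M{\left(-443,-514 \right)}\right) + O{\left(392 \right)} = \left(\left(12 - -2236\right) - -227702\right) + 80 = \left(\left(12 + 2236\right) + 227702\right) + 80 = \left(2248 + 227702\right) + 80 = 229950 + 80 = 230030$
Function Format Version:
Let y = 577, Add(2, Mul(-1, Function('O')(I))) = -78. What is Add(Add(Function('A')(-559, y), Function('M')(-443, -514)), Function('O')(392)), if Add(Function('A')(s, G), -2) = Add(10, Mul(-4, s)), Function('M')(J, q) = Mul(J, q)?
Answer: 230030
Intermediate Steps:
Function('O')(I) = 80 (Function('O')(I) = Add(2, Mul(-1, -78)) = Add(2, 78) = 80)
Function('A')(s, G) = Add(12, Mul(-4, s)) (Function('A')(s, G) = Add(2, Add(10, Mul(-4, s))) = Add(12, Mul(-4, s)))
Add(Add(Function('A')(-559, y), Function('M')(-443, -514)), Function('O')(392)) = Add(Add(Add(12, Mul(-4, -559)), Mul(-443, -514)), 80) = Add(Add(Add(12, 2236), 227702), 80) = Add(Add(2248, 227702), 80) = Add(229950, 80) = 230030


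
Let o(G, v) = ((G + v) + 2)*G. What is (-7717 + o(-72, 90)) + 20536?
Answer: 11379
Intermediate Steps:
o(G, v) = G*(2 + G + v) (o(G, v) = (2 + G + v)*G = G*(2 + G + v))
(-7717 + o(-72, 90)) + 20536 = (-7717 - 72*(2 - 72 + 90)) + 20536 = (-7717 - 72*20) + 20536 = (-7717 - 1440) + 20536 = -9157 + 20536 = 11379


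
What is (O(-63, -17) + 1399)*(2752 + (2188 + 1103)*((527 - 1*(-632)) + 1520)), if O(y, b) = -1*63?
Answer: 11782639576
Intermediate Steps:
O(y, b) = -63
(O(-63, -17) + 1399)*(2752 + (2188 + 1103)*((527 - 1*(-632)) + 1520)) = (-63 + 1399)*(2752 + (2188 + 1103)*((527 - 1*(-632)) + 1520)) = 1336*(2752 + 3291*((527 + 632) + 1520)) = 1336*(2752 + 3291*(1159 + 1520)) = 1336*(2752 + 3291*2679) = 1336*(2752 + 8816589) = 1336*8819341 = 11782639576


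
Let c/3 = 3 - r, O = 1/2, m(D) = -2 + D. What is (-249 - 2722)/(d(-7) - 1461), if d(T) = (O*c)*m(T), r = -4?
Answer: 5942/3111 ≈ 1.9100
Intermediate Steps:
O = ½ ≈ 0.50000
c = 21 (c = 3*(3 - 1*(-4)) = 3*(3 + 4) = 3*7 = 21)
d(T) = -21 + 21*T/2 (d(T) = ((½)*21)*(-2 + T) = 21*(-2 + T)/2 = -21 + 21*T/2)
(-249 - 2722)/(d(-7) - 1461) = (-249 - 2722)/((-21 + (21/2)*(-7)) - 1461) = -2971/((-21 - 147/2) - 1461) = -2971/(-189/2 - 1461) = -2971/(-3111/2) = -2971*(-2/3111) = 5942/3111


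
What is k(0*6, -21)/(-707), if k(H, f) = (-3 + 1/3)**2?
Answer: -64/6363 ≈ -0.010058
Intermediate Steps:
k(H, f) = 64/9 (k(H, f) = (-3 + 1/3)**2 = (-8/3)**2 = 64/9)
k(0*6, -21)/(-707) = (64/9)/(-707) = (64/9)*(-1/707) = -64/6363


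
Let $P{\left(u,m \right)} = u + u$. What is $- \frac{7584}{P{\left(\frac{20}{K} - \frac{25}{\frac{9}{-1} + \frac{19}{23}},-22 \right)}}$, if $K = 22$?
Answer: $- \frac{2613952}{2735} \approx -955.74$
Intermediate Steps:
$P{\left(u,m \right)} = 2 u$
$- \frac{7584}{P{\left(\frac{20}{K} - \frac{25}{\frac{9}{-1} + \frac{19}{23}},-22 \right)}} = - \frac{7584}{2 \left(\frac{20}{22} - \frac{25}{\frac{9}{-1} + \frac{19}{23}}\right)} = - \frac{7584}{2 \left(20 \cdot \frac{1}{22} - \frac{25}{9 \left(-1\right) + 19 \cdot \frac{1}{23}}\right)} = - \frac{7584}{2 \left(\frac{10}{11} - \frac{25}{-9 + \frac{19}{23}}\right)} = - \frac{7584}{2 \left(\frac{10}{11} - \frac{25}{- \frac{188}{23}}\right)} = - \frac{7584}{2 \left(\frac{10}{11} - - \frac{575}{188}\right)} = - \frac{7584}{2 \left(\frac{10}{11} + \frac{575}{188}\right)} = - \frac{7584}{2 \cdot \frac{8205}{2068}} = - \frac{7584}{\frac{8205}{1034}} = \left(-7584\right) \frac{1034}{8205} = - \frac{2613952}{2735}$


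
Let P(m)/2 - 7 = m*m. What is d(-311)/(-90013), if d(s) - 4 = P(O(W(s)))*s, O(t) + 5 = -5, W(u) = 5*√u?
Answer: 6050/8183 ≈ 0.73934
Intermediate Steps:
O(t) = -10 (O(t) = -5 - 5 = -10)
P(m) = 14 + 2*m² (P(m) = 14 + 2*(m*m) = 14 + 2*m²)
d(s) = 4 + 214*s (d(s) = 4 + (14 + 2*(-10)²)*s = 4 + (14 + 2*100)*s = 4 + (14 + 200)*s = 4 + 214*s)
d(-311)/(-90013) = (4 + 214*(-311))/(-90013) = (4 - 66554)*(-1/90013) = -66550*(-1/90013) = 6050/8183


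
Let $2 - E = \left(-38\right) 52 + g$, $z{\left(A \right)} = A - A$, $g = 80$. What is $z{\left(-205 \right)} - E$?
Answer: $-1898$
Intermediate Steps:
$z{\left(A \right)} = 0$
$E = 1898$ ($E = 2 - \left(\left(-38\right) 52 + 80\right) = 2 - \left(-1976 + 80\right) = 2 - -1896 = 2 + 1896 = 1898$)
$z{\left(-205 \right)} - E = 0 - 1898 = -1898$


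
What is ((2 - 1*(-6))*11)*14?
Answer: 1232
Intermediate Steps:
((2 - 1*(-6))*11)*14 = ((2 + 6)*11)*14 = (8*11)*14 = 88*14 = 1232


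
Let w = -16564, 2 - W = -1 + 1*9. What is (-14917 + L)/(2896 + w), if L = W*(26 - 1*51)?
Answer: 14767/13668 ≈ 1.0804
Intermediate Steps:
W = -6 (W = 2 - (-1 + 1*9) = 2 - (-1 + 9) = 2 - 1*8 = 2 - 8 = -6)
L = 150 (L = -6*(26 - 1*51) = -6*(26 - 51) = -6*(-25) = 150)
(-14917 + L)/(2896 + w) = (-14917 + 150)/(2896 - 16564) = -14767/(-13668) = -14767*(-1/13668) = 14767/13668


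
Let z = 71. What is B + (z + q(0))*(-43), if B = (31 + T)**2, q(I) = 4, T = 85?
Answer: 10231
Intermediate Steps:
B = 13456 (B = (31 + 85)**2 = 116**2 = 13456)
B + (z + q(0))*(-43) = 13456 + (71 + 4)*(-43) = 13456 + 75*(-43) = 13456 - 3225 = 10231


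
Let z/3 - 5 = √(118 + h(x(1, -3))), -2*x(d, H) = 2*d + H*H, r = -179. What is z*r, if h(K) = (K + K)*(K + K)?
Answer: -2685 - 537*√239 ≈ -10987.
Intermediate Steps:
x(d, H) = -d - H²/2 (x(d, H) = -(2*d + H*H)/2 = -(2*d + H²)/2 = -(H² + 2*d)/2 = -d - H²/2)
h(K) = 4*K² (h(K) = (2*K)*(2*K) = 4*K²)
z = 15 + 3*√239 (z = 15 + 3*√(118 + 4*(-1*1 - ½*(-3)²)²) = 15 + 3*√(118 + 4*(-1 - ½*9)²) = 15 + 3*√(118 + 4*(-1 - 9/2)²) = 15 + 3*√(118 + 4*(-11/2)²) = 15 + 3*√(118 + 4*(121/4)) = 15 + 3*√(118 + 121) = 15 + 3*√239 ≈ 61.379)
z*r = (15 + 3*√239)*(-179) = -2685 - 537*√239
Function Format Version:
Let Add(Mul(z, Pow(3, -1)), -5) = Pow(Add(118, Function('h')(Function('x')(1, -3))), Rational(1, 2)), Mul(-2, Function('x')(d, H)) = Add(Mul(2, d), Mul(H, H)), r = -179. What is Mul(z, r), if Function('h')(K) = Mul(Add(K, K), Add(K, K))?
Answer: Add(-2685, Mul(-537, Pow(239, Rational(1, 2)))) ≈ -10987.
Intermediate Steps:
Function('x')(d, H) = Add(Mul(-1, d), Mul(Rational(-1, 2), Pow(H, 2))) (Function('x')(d, H) = Mul(Rational(-1, 2), Add(Mul(2, d), Mul(H, H))) = Mul(Rational(-1, 2), Add(Mul(2, d), Pow(H, 2))) = Mul(Rational(-1, 2), Add(Pow(H, 2), Mul(2, d))) = Add(Mul(-1, d), Mul(Rational(-1, 2), Pow(H, 2))))
Function('h')(K) = Mul(4, Pow(K, 2)) (Function('h')(K) = Mul(Mul(2, K), Mul(2, K)) = Mul(4, Pow(K, 2)))
z = Add(15, Mul(3, Pow(239, Rational(1, 2)))) (z = Add(15, Mul(3, Pow(Add(118, Mul(4, Pow(Add(Mul(-1, 1), Mul(Rational(-1, 2), Pow(-3, 2))), 2))), Rational(1, 2)))) = Add(15, Mul(3, Pow(Add(118, Mul(4, Pow(Add(-1, Mul(Rational(-1, 2), 9)), 2))), Rational(1, 2)))) = Add(15, Mul(3, Pow(Add(118, Mul(4, Pow(Add(-1, Rational(-9, 2)), 2))), Rational(1, 2)))) = Add(15, Mul(3, Pow(Add(118, Mul(4, Pow(Rational(-11, 2), 2))), Rational(1, 2)))) = Add(15, Mul(3, Pow(Add(118, Mul(4, Rational(121, 4))), Rational(1, 2)))) = Add(15, Mul(3, Pow(Add(118, 121), Rational(1, 2)))) = Add(15, Mul(3, Pow(239, Rational(1, 2)))) ≈ 61.379)
Mul(z, r) = Mul(Add(15, Mul(3, Pow(239, Rational(1, 2)))), -179) = Add(-2685, Mul(-537, Pow(239, Rational(1, 2))))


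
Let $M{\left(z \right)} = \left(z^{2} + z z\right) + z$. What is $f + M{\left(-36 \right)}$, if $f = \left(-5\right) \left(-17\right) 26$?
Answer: $4766$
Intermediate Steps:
$M{\left(z \right)} = z + 2 z^{2}$ ($M{\left(z \right)} = \left(z^{2} + z^{2}\right) + z = 2 z^{2} + z = z + 2 z^{2}$)
$f = 2210$ ($f = 85 \cdot 26 = 2210$)
$f + M{\left(-36 \right)} = 2210 - 36 \left(1 + 2 \left(-36\right)\right) = 2210 - 36 \left(1 - 72\right) = 2210 - -2556 = 2210 + 2556 = 4766$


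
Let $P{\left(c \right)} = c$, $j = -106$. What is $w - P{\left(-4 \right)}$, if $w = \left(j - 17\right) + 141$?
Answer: $22$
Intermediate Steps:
$w = 18$ ($w = \left(-106 - 17\right) + 141 = -123 + 141 = 18$)
$w - P{\left(-4 \right)} = 18 - -4 = 18 + 4 = 22$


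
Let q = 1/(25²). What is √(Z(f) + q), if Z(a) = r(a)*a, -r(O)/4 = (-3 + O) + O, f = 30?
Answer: I*√4274999/25 ≈ 82.704*I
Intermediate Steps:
r(O) = 12 - 8*O (r(O) = -4*((-3 + O) + O) = -4*(-3 + 2*O) = 12 - 8*O)
q = 1/625 ≈ 0.0016000
Z(a) = a*(12 - 8*a) (Z(a) = (12 - 8*a)*a = a*(12 - 8*a))
√(Z(f) + q) = √(4*30*(3 - 2*30) + 1/625) = √(4*30*(3 - 60) + 1/625) = √(4*30*(-57) + 1/625) = √(-6840 + 1/625) = √(-4274999/625) = I*√4274999/25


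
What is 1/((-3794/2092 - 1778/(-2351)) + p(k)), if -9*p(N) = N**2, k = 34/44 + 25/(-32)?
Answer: -152349012992/161080084741 ≈ -0.94580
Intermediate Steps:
k = -3/352 (k = 34*(1/44) + 25*(-1/32) = 17/22 - 25/32 = -3/352 ≈ -0.0085227)
p(N) = -N**2/9
1/((-3794/2092 - 1778/(-2351)) + p(k)) = 1/((-3794/2092 - 1778/(-2351)) - (-3/352)**2/9) = 1/((-3794*1/2092 - 1778*(-1/2351)) - 1/9*9/123904) = 1/((-1897/1046 + 1778/2351) - 1/123904) = 1/(-2600059/2459146 - 1/123904) = 1/(-161080084741/152349012992) = -152349012992/161080084741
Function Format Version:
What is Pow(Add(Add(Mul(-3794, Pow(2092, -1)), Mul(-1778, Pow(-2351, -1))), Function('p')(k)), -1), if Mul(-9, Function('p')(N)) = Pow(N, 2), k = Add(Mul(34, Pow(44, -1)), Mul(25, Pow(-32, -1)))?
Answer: Rational(-152349012992, 161080084741) ≈ -0.94580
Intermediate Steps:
k = Rational(-3, 352) (k = Add(Mul(34, Rational(1, 44)), Mul(25, Rational(-1, 32))) = Add(Rational(17, 22), Rational(-25, 32)) = Rational(-3, 352) ≈ -0.0085227)
Function('p')(N) = Mul(Rational(-1, 9), Pow(N, 2))
Pow(Add(Add(Mul(-3794, Pow(2092, -1)), Mul(-1778, Pow(-2351, -1))), Function('p')(k)), -1) = Pow(Add(Add(Mul(-3794, Pow(2092, -1)), Mul(-1778, Pow(-2351, -1))), Mul(Rational(-1, 9), Pow(Rational(-3, 352), 2))), -1) = Pow(Add(Add(Mul(-3794, Rational(1, 2092)), Mul(-1778, Rational(-1, 2351))), Mul(Rational(-1, 9), Rational(9, 123904))), -1) = Pow(Add(Add(Rational(-1897, 1046), Rational(1778, 2351)), Rational(-1, 123904)), -1) = Pow(Add(Rational(-2600059, 2459146), Rational(-1, 123904)), -1) = Pow(Rational(-161080084741, 152349012992), -1) = Rational(-152349012992, 161080084741)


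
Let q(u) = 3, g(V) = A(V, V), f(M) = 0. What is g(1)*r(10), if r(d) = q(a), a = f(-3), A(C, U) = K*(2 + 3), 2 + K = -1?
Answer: -45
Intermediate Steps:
K = -3 (K = -2 - 1 = -3)
A(C, U) = -15 (A(C, U) = -3*(2 + 3) = -3*5 = -15)
g(V) = -15
a = 0
r(d) = 3
g(1)*r(10) = -15*3 = -45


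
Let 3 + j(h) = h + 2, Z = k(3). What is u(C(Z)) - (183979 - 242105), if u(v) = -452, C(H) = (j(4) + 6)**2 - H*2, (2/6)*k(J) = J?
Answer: 57674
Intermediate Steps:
k(J) = 3*J
Z = 9 (Z = 3*3 = 9)
j(h) = -1 + h (j(h) = -3 + (h + 2) = -3 + (2 + h) = -1 + h)
C(H) = 81 - 2*H (C(H) = ((-1 + 4) + 6)**2 - H*2 = (3 + 6)**2 - 2*H = 9**2 - 2*H = 81 - 2*H)
u(C(Z)) - (183979 - 242105) = -452 - (183979 - 242105) = -452 - 1*(-58126) = -452 + 58126 = 57674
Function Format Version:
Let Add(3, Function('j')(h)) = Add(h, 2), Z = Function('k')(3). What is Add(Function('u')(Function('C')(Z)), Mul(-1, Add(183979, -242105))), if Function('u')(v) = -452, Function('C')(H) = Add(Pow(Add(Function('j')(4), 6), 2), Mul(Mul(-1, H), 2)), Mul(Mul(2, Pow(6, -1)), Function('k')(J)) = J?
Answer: 57674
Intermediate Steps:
Function('k')(J) = Mul(3, J)
Z = 9 (Z = Mul(3, 3) = 9)
Function('j')(h) = Add(-1, h) (Function('j')(h) = Add(-3, Add(h, 2)) = Add(-3, Add(2, h)) = Add(-1, h))
Function('C')(H) = Add(81, Mul(-2, H)) (Function('C')(H) = Add(Pow(Add(Add(-1, 4), 6), 2), Mul(Mul(-1, H), 2)) = Add(Pow(Add(3, 6), 2), Mul(-2, H)) = Add(Pow(9, 2), Mul(-2, H)) = Add(81, Mul(-2, H)))
Add(Function('u')(Function('C')(Z)), Mul(-1, Add(183979, -242105))) = Add(-452, Mul(-1, Add(183979, -242105))) = Add(-452, Mul(-1, -58126)) = Add(-452, 58126) = 57674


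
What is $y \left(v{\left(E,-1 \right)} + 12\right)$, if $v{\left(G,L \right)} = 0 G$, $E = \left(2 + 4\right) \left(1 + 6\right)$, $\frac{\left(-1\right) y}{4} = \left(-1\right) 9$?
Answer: $432$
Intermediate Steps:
$y = 36$ ($y = - 4 \left(\left(-1\right) 9\right) = \left(-4\right) \left(-9\right) = 36$)
$E = 42$ ($E = 6 \cdot 7 = 42$)
$v{\left(G,L \right)} = 0$
$y \left(v{\left(E,-1 \right)} + 12\right) = 36 \left(0 + 12\right) = 36 \cdot 12 = 432$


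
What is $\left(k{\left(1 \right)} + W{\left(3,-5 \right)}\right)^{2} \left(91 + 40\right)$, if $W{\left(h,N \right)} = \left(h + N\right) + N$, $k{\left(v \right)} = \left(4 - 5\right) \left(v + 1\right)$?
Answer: $10611$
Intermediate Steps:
$k{\left(v \right)} = -1 - v$ ($k{\left(v \right)} = - (1 + v) = -1 - v$)
$W{\left(h,N \right)} = h + 2 N$ ($W{\left(h,N \right)} = \left(N + h\right) + N = h + 2 N$)
$\left(k{\left(1 \right)} + W{\left(3,-5 \right)}\right)^{2} \left(91 + 40\right) = \left(\left(-1 - 1\right) + \left(3 + 2 \left(-5\right)\right)\right)^{2} \left(91 + 40\right) = \left(\left(-1 - 1\right) + \left(3 - 10\right)\right)^{2} \cdot 131 = \left(-2 - 7\right)^{2} \cdot 131 = \left(-9\right)^{2} \cdot 131 = 81 \cdot 131 = 10611$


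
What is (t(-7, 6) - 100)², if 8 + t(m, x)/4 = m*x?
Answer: 90000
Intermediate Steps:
t(m, x) = -32 + 4*m*x (t(m, x) = -32 + 4*(m*x) = -32 + 4*m*x)
(t(-7, 6) - 100)² = ((-32 + 4*(-7)*6) - 100)² = ((-32 - 168) - 100)² = (-200 - 100)² = (-300)² = 90000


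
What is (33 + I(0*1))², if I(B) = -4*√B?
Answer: 1089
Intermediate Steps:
(33 + I(0*1))² = (33 - 4*√(0*1))² = (33 - 4*√0)² = (33 - 4*0)² = (33 + 0)² = 33² = 1089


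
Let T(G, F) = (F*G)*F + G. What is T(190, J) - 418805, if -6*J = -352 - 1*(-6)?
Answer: 1918975/9 ≈ 2.1322e+5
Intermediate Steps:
J = 173/3 (J = -(-352 - 1*(-6))/6 = -(-352 + 6)/6 = -⅙*(-346) = 173/3 ≈ 57.667)
T(G, F) = G + G*F² (T(G, F) = G*F² + G = G + G*F²)
T(190, J) - 418805 = 190*(1 + (173/3)²) - 418805 = 190*(1 + 29929/9) - 418805 = 190*(29938/9) - 418805 = 5688220/9 - 418805 = 1918975/9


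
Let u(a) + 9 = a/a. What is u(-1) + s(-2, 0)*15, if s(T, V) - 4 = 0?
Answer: 52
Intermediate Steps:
u(a) = -8 (u(a) = -9 + a/a = -9 + 1 = -8)
s(T, V) = 4 (s(T, V) = 4 + 0 = 4)
u(-1) + s(-2, 0)*15 = -8 + 4*15 = -8 + 60 = 52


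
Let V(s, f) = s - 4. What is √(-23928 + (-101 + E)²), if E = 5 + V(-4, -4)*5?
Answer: 2*I*√1358 ≈ 73.702*I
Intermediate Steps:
V(s, f) = -4 + s
E = -35 (E = 5 + (-4 - 4)*5 = 5 - 8*5 = 5 - 40 = -35)
√(-23928 + (-101 + E)²) = √(-23928 + (-101 - 35)²) = √(-23928 + (-136)²) = √(-23928 + 18496) = √(-5432) = 2*I*√1358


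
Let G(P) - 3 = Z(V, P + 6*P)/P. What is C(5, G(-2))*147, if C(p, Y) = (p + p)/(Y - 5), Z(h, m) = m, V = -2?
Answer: 294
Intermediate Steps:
G(P) = 10 (G(P) = 3 + (P + 6*P)/P = 3 + (7*P)/P = 3 + 7 = 10)
C(p, Y) = 2*p/(-5 + Y) (C(p, Y) = (2*p)/(-5 + Y) = 2*p/(-5 + Y))
C(5, G(-2))*147 = (2*5/(-5 + 10))*147 = (2*5/5)*147 = (2*5*(1/5))*147 = 2*147 = 294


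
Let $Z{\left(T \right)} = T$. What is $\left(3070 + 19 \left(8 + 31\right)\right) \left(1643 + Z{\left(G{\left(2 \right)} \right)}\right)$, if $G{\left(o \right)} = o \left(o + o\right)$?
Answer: $6291961$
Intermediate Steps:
$G{\left(o \right)} = 2 o^{2}$ ($G{\left(o \right)} = o 2 o = 2 o^{2}$)
$\left(3070 + 19 \left(8 + 31\right)\right) \left(1643 + Z{\left(G{\left(2 \right)} \right)}\right) = \left(3070 + 19 \left(8 + 31\right)\right) \left(1643 + 2 \cdot 2^{2}\right) = \left(3070 + 19 \cdot 39\right) \left(1643 + 2 \cdot 4\right) = \left(3070 + 741\right) \left(1643 + 8\right) = 3811 \cdot 1651 = 6291961$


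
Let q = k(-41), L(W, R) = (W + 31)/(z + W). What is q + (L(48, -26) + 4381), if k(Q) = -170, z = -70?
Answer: 92563/22 ≈ 4207.4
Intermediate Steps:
L(W, R) = (31 + W)/(-70 + W) (L(W, R) = (W + 31)/(-70 + W) = (31 + W)/(-70 + W))
q = -170
q + (L(48, -26) + 4381) = -170 + ((31 + 48)/(-70 + 48) + 4381) = -170 + (79/(-22) + 4381) = -170 + (-1/22*79 + 4381) = -170 + (-79/22 + 4381) = -170 + 96303/22 = 92563/22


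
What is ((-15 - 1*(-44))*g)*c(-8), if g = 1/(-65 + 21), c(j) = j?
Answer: 58/11 ≈ 5.2727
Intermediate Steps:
g = -1/44 (g = 1/(-44) = -1/44 ≈ -0.022727)
((-15 - 1*(-44))*g)*c(-8) = ((-15 - 1*(-44))*(-1/44))*(-8) = ((-15 + 44)*(-1/44))*(-8) = (29*(-1/44))*(-8) = -29/44*(-8) = 58/11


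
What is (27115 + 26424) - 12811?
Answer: 40728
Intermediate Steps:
(27115 + 26424) - 12811 = 53539 - 12811 = 40728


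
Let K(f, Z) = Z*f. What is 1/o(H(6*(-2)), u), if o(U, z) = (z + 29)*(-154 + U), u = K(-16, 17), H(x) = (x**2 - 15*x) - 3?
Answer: -1/40581 ≈ -2.4642e-5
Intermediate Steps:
H(x) = -3 + x**2 - 15*x
u = -272 (u = 17*(-16) = -272)
o(U, z) = (-154 + U)*(29 + z) (o(U, z) = (29 + z)*(-154 + U) = (-154 + U)*(29 + z))
1/o(H(6*(-2)), u) = 1/(-4466 - 154*(-272) + 29*(-3 + (6*(-2))**2 - 90*(-2)) + (-3 + (6*(-2))**2 - 90*(-2))*(-272)) = 1/(-4466 + 41888 + 29*(-3 + (-12)**2 - 15*(-12)) + (-3 + (-12)**2 - 15*(-12))*(-272)) = 1/(-4466 + 41888 + 29*(-3 + 144 + 180) + (-3 + 144 + 180)*(-272)) = 1/(-4466 + 41888 + 29*321 + 321*(-272)) = 1/(-4466 + 41888 + 9309 - 87312) = 1/(-40581) = -1/40581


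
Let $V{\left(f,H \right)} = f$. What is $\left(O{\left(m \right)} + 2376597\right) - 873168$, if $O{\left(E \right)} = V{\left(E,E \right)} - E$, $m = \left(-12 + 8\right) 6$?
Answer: $1503429$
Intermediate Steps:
$m = -24$ ($m = \left(-4\right) 6 = -24$)
$O{\left(E \right)} = 0$ ($O{\left(E \right)} = E - E = 0$)
$\left(O{\left(m \right)} + 2376597\right) - 873168 = \left(0 + 2376597\right) - 873168 = 2376597 - 873168 = 1503429$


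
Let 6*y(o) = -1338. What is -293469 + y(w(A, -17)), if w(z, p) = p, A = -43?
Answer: -293692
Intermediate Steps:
y(o) = -223 (y(o) = (⅙)*(-1338) = -223)
-293469 + y(w(A, -17)) = -293469 - 223 = -293692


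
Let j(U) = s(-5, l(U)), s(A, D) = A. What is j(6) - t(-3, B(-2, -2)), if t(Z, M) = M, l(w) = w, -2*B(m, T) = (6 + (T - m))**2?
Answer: 13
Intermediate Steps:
B(m, T) = -(6 + T - m)**2/2 (B(m, T) = -(6 + (T - m))**2/2 = -(6 + T - m)**2/2)
j(U) = -5
j(6) - t(-3, B(-2, -2)) = -5 - (-1)*(6 - 2 - 1*(-2))**2/2 = -5 - (-1)*(6 - 2 + 2)**2/2 = -5 - (-1)*6**2/2 = -5 - (-1)*36/2 = -5 - 1*(-18) = -5 + 18 = 13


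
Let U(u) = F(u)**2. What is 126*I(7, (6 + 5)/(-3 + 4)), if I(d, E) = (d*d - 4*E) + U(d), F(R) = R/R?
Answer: 756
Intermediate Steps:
F(R) = 1
U(u) = 1 (U(u) = 1**2 = 1)
I(d, E) = 1 + d**2 - 4*E (I(d, E) = (d*d - 4*E) + 1 = (d**2 - 4*E) + 1 = 1 + d**2 - 4*E)
126*I(7, (6 + 5)/(-3 + 4)) = 126*(1 + 7**2 - 4*(6 + 5)/(-3 + 4)) = 126*(1 + 49 - 44/1) = 126*(1 + 49 - 44) = 126*6 = 756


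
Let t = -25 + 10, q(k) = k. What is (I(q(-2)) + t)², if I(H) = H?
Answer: 289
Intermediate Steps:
t = -15
(I(q(-2)) + t)² = (-2 - 15)² = (-17)² = 289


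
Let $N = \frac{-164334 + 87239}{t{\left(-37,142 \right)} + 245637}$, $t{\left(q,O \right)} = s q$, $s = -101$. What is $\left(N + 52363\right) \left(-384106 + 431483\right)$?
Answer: $\frac{618643828261459}{249374} \approx 2.4808 \cdot 10^{9}$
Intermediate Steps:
$t{\left(q,O \right)} = - 101 q$
$N = - \frac{77095}{249374}$ ($N = \frac{-164334 + 87239}{\left(-101\right) \left(-37\right) + 245637} = - \frac{77095}{3737 + 245637} = - \frac{77095}{249374} \approx -0.30915$)
$\left(N + 52363\right) \left(-384106 + 431483\right) = \left(- \frac{77095}{249374} + 52363\right) \left(-384106 + 431483\right) = \frac{13057893667}{249374} \cdot 47377 = \frac{618643828261459}{249374}$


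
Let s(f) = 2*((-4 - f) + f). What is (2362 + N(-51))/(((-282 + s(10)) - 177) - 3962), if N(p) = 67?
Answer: -2429/4429 ≈ -0.54843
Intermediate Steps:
s(f) = -8 (s(f) = 2*(-4) = -8)
(2362 + N(-51))/(((-282 + s(10)) - 177) - 3962) = (2362 + 67)/(((-282 - 8) - 177) - 3962) = 2429/((-290 - 177) - 3962) = 2429/(-467 - 3962) = 2429/(-4429) = 2429*(-1/4429) = -2429/4429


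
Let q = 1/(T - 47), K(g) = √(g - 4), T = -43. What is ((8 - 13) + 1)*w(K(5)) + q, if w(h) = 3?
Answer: -1081/90 ≈ -12.011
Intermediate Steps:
K(g) = √(-4 + g)
q = -1/90 (q = 1/(-43 - 47) = 1/(-90) = -1/90 ≈ -0.011111)
((8 - 13) + 1)*w(K(5)) + q = ((8 - 13) + 1)*3 - 1/90 = (-5 + 1)*3 - 1/90 = -4*3 - 1/90 = -12 - 1/90 = -1081/90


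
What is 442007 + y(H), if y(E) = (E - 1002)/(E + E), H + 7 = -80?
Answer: 25636769/58 ≈ 4.4201e+5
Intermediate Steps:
H = -87 (H = -7 - 80 = -87)
y(E) = (-1002 + E)/(2*E) (y(E) = (-1002 + E)/((2*E)) = (-1002 + E)*(1/(2*E)) = (-1002 + E)/(2*E))
442007 + y(H) = 442007 + (½)*(-1002 - 87)/(-87) = 442007 + (½)*(-1/87)*(-1089) = 442007 + 363/58 = 25636769/58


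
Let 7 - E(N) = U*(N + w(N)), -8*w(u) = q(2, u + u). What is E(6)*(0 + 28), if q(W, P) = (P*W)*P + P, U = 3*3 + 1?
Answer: 9016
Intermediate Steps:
U = 10 (U = 9 + 1 = 10)
q(W, P) = P + W*P² (q(W, P) = W*P² + P = P + W*P²)
w(u) = -u*(1 + 4*u)/4 (w(u) = -(u + u)*(1 + (u + u)*2)/8 = -2*u*(1 + (2*u)*2)/8 = -2*u*(1 + 4*u)/8 = -u*(1 + 4*u)/4)
E(N) = 7 - 10*N + 10*N*(¼ + N) (E(N) = 7 - 10*(N - N*(¼ + N)) = 7 - (10*N - 10*N*(¼ + N)) = 7 + (-10*N + 10*N*(¼ + N)) = 7 - 10*N + 10*N*(¼ + N))
E(6)*(0 + 28) = (7 + 10*6² - 15/2*6)*(0 + 28) = (7 + 10*36 - 45)*28 = (7 + 360 - 45)*28 = 322*28 = 9016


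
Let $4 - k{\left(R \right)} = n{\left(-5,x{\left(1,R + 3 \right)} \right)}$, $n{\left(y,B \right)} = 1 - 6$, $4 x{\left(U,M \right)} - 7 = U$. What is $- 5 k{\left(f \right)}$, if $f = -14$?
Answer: $-45$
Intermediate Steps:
$x{\left(U,M \right)} = \frac{7}{4} + \frac{U}{4}$
$n{\left(y,B \right)} = -5$ ($n{\left(y,B \right)} = 1 - 6 = -5$)
$k{\left(R \right)} = 9$ ($k{\left(R \right)} = 4 - -5 = 4 + 5 = 9$)
$- 5 k{\left(f \right)} = \left(-5\right) 9 = -45$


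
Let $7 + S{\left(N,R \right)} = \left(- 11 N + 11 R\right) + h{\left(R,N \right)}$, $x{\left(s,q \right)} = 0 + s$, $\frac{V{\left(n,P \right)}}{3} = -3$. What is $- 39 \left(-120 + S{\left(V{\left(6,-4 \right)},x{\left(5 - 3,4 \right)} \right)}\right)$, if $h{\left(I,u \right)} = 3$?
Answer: $117$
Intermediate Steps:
$V{\left(n,P \right)} = -9$ ($V{\left(n,P \right)} = 3 \left(-3\right) = -9$)
$x{\left(s,q \right)} = s$
$S{\left(N,R \right)} = -4 - 11 N + 11 R$ ($S{\left(N,R \right)} = -7 - \left(-3 - 11 R + 11 N\right) = -7 + \left(3 - 11 N + 11 R\right) = -4 - 11 N + 11 R$)
$- 39 \left(-120 + S{\left(V{\left(6,-4 \right)},x{\left(5 - 3,4 \right)} \right)}\right) = - 39 \left(-120 - \left(-95 - 11 \left(5 - 3\right)\right)\right) = - 39 \left(-120 + \left(-4 + 99 + 11 \left(5 - 3\right)\right)\right) = - 39 \left(-120 + \left(-4 + 99 + 11 \cdot 2\right)\right) = - 39 \left(-120 + \left(-4 + 99 + 22\right)\right) = - 39 \left(-120 + 117\right) = \left(-39\right) \left(-3\right) = 117$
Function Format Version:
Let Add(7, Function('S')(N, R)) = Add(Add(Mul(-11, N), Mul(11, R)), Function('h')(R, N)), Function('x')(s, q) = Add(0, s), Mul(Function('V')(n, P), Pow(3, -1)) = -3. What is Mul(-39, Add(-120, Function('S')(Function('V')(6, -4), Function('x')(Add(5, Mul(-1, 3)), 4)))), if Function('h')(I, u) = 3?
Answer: 117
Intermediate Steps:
Function('V')(n, P) = -9 (Function('V')(n, P) = Mul(3, -3) = -9)
Function('x')(s, q) = s
Function('S')(N, R) = Add(-4, Mul(-11, N), Mul(11, R)) (Function('S')(N, R) = Add(-7, Add(Add(Mul(-11, N), Mul(11, R)), 3)) = Add(-7, Add(3, Mul(-11, N), Mul(11, R))) = Add(-4, Mul(-11, N), Mul(11, R)))
Mul(-39, Add(-120, Function('S')(Function('V')(6, -4), Function('x')(Add(5, Mul(-1, 3)), 4)))) = Mul(-39, Add(-120, Add(-4, Mul(-11, -9), Mul(11, Add(5, Mul(-1, 3)))))) = Mul(-39, Add(-120, Add(-4, 99, Mul(11, Add(5, -3))))) = Mul(-39, Add(-120, Add(-4, 99, Mul(11, 2)))) = Mul(-39, Add(-120, Add(-4, 99, 22))) = Mul(-39, Add(-120, 117)) = Mul(-39, -3) = 117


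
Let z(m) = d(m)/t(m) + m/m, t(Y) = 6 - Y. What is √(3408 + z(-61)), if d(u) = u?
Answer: √15298914/67 ≈ 58.379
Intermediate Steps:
z(m) = 1 + m/(6 - m) (z(m) = m/(6 - m) + m/m = m/(6 - m) + 1 = 1 + m/(6 - m))
√(3408 + z(-61)) = √(3408 - 6/(-6 - 61)) = √(3408 - 6/(-67)) = √(3408 - 6*(-1/67)) = √(3408 + 6/67) = √(228342/67) = √15298914/67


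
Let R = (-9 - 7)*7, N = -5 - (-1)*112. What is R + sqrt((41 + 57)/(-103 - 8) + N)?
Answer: -112 + sqrt(1307469)/111 ≈ -101.70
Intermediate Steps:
N = 107 (N = -5 - 1*(-112) = -5 + 112 = 107)
R = -112 (R = -16*7 = -112)
R + sqrt((41 + 57)/(-103 - 8) + N) = -112 + sqrt((41 + 57)/(-103 - 8) + 107) = -112 + sqrt(98/(-111) + 107) = -112 + sqrt(98*(-1/111) + 107) = -112 + sqrt(-98/111 + 107) = -112 + sqrt(11779/111) = -112 + sqrt(1307469)/111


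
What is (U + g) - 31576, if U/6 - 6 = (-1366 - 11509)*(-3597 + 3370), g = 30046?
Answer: 17534256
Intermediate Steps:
U = 17535786 (U = 36 + 6*((-1366 - 11509)*(-3597 + 3370)) = 36 + 6*(-12875*(-227)) = 36 + 6*2922625 = 36 + 17535750 = 17535786)
(U + g) - 31576 = (17535786 + 30046) - 31576 = 17565832 - 31576 = 17534256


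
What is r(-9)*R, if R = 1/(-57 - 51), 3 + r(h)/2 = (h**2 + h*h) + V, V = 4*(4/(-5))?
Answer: -779/270 ≈ -2.8852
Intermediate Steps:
V = -16/5 (V = 4*(4*(-1/5)) = 4*(-4/5) = -16/5 ≈ -3.2000)
r(h) = -62/5 + 4*h**2 (r(h) = -6 + 2*((h**2 + h*h) - 16/5) = -6 + 2*((h**2 + h**2) - 16/5) = -6 + 2*(2*h**2 - 16/5) = -6 + 2*(-16/5 + 2*h**2) = -6 + (-32/5 + 4*h**2) = -62/5 + 4*h**2)
R = -1/108 (R = 1/(-108) = -1/108 ≈ -0.0092593)
r(-9)*R = (-62/5 + 4*(-9)**2)*(-1/108) = (-62/5 + 4*81)*(-1/108) = (-62/5 + 324)*(-1/108) = (1558/5)*(-1/108) = -779/270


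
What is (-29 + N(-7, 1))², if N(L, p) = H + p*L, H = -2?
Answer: 1444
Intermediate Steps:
N(L, p) = -2 + L*p (N(L, p) = -2 + p*L = -2 + L*p)
(-29 + N(-7, 1))² = (-29 + (-2 - 7*1))² = (-29 + (-2 - 7))² = (-29 - 9)² = (-38)² = 1444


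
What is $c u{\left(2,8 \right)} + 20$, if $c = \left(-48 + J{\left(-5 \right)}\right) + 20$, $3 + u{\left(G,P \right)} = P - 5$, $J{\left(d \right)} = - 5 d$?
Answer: $20$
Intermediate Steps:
$u{\left(G,P \right)} = -8 + P$ ($u{\left(G,P \right)} = -3 + \left(P - 5\right) = -3 + \left(-5 + P\right) = -8 + P$)
$c = -3$ ($c = \left(-48 - -25\right) + 20 = \left(-48 + 25\right) + 20 = -23 + 20 = -3$)
$c u{\left(2,8 \right)} + 20 = - 3 \left(-8 + 8\right) + 20 = \left(-3\right) 0 + 20 = 0 + 20 = 20$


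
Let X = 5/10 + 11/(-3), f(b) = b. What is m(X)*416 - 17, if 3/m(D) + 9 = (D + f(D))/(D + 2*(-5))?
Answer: -110033/673 ≈ -163.50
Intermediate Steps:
X = -19/6 (X = 5*(⅒) + 11*(-⅓) = ½ - 11/3 = -19/6 ≈ -3.1667)
m(D) = 3/(-9 + 2*D/(-10 + D)) (m(D) = 3/(-9 + (D + D)/(D + 2*(-5))) = 3/(-9 + (2*D)/(D - 10)) = 3/(-9 + (2*D)/(-10 + D)) = 3/(-9 + 2*D/(-10 + D)))
m(X)*416 - 17 = (3*(-10 - 19/6)/(90 - 7*(-19/6)))*416 - 17 = (3*(-79/6)/(90 + 133/6))*416 - 17 = (3*(-79/6)/(673/6))*416 - 17 = (3*(6/673)*(-79/6))*416 - 17 = -237/673*416 - 17 = -98592/673 - 17 = -110033/673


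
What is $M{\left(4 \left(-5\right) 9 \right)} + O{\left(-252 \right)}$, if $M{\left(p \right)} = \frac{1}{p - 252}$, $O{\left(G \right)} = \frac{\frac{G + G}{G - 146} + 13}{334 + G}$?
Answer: $\frac{605065}{3524688} \approx 0.17166$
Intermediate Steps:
$O{\left(G \right)} = \frac{13 + \frac{2 G}{-146 + G}}{334 + G}$ ($O{\left(G \right)} = \frac{\frac{2 G}{-146 + G} + 13}{334 + G} = \frac{13 + \frac{2 G}{-146 + G}}{334 + G}$)
$M{\left(p \right)} = \frac{1}{-252 + p}$ ($M{\left(p \right)} = \frac{1}{p - 252} = \frac{1}{-252 + p}$)
$M{\left(4 \left(-5\right) 9 \right)} + O{\left(-252 \right)} = \frac{1}{-252 + 4 \left(-5\right) 9} + \frac{-1898 + 15 \left(-252\right)}{-48764 + \left(-252\right)^{2} + 188 \left(-252\right)} = \frac{1}{-252 - 180} + \frac{-1898 - 3780}{-48764 + 63504 - 47376} = \frac{1}{-252 - 180} + \frac{1}{-32636} \left(-5678\right) = \frac{1}{-432} - - \frac{2839}{16318} = - \frac{1}{432} + \frac{2839}{16318} = \frac{605065}{3524688}$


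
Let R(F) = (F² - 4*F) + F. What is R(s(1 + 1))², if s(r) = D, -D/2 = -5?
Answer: 4900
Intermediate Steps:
D = 10 (D = -2*(-5) = 10)
s(r) = 10
R(F) = F² - 3*F
R(s(1 + 1))² = (10*(-3 + 10))² = (10*7)² = 70² = 4900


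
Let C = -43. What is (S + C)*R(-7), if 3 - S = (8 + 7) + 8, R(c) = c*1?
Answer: 441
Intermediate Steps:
R(c) = c
S = -20 (S = 3 - ((8 + 7) + 8) = 3 - (15 + 8) = 3 - 1*23 = 3 - 23 = -20)
(S + C)*R(-7) = (-20 - 43)*(-7) = -63*(-7) = 441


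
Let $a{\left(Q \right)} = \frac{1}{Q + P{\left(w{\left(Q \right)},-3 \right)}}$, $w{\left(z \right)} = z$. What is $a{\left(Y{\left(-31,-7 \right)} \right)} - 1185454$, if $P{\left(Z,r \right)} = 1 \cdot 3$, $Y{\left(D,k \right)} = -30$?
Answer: $- \frac{32007259}{27} \approx -1.1855 \cdot 10^{6}$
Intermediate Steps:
$P{\left(Z,r \right)} = 3$
$a{\left(Q \right)} = \frac{1}{3 + Q}$ ($a{\left(Q \right)} = \frac{1}{Q + 3} = \frac{1}{3 + Q}$)
$a{\left(Y{\left(-31,-7 \right)} \right)} - 1185454 = \frac{1}{3 - 30} - 1185454 = \frac{1}{-27} - 1185454 = - \frac{1}{27} - 1185454 = - \frac{32007259}{27}$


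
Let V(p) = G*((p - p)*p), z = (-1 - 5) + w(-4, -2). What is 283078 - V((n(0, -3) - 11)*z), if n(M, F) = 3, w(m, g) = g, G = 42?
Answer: 283078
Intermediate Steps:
z = -8 (z = (-1 - 5) - 2 = -6 - 2 = -8)
V(p) = 0 (V(p) = 42*((p - p)*p) = 42*(0*p) = 42*0 = 0)
283078 - V((n(0, -3) - 11)*z) = 283078 - 1*0 = 283078 + 0 = 283078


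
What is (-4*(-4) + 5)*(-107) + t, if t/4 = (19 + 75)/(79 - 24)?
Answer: -123209/55 ≈ -2240.2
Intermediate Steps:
t = 376/55 (t = 4*((19 + 75)/(79 - 24)) = 4*(94/55) = 376/55 ≈ 6.8364)
(-4*(-4) + 5)*(-107) + t = (-4*(-4) + 5)*(-107) + 376/55 = (16 + 5)*(-107) + 376/55 = 21*(-107) + 376/55 = -2247 + 376/55 = -123209/55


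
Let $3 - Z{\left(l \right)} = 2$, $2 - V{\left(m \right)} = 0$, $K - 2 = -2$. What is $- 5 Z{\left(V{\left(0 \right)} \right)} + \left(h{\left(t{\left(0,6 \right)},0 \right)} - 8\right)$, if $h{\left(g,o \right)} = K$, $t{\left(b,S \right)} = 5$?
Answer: $-13$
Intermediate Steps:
$K = 0$ ($K = 2 - 2 = 0$)
$h{\left(g,o \right)} = 0$
$V{\left(m \right)} = 2$ ($V{\left(m \right)} = 2 - 0 = 2 + 0 = 2$)
$Z{\left(l \right)} = 1$ ($Z{\left(l \right)} = 3 - 2 = 1$)
$- 5 Z{\left(V{\left(0 \right)} \right)} + \left(h{\left(t{\left(0,6 \right)},0 \right)} - 8\right) = \left(-5\right) 1 + \left(0 - 8\right) = -5 + \left(0 - 8\right) = -5 - 8 = -13$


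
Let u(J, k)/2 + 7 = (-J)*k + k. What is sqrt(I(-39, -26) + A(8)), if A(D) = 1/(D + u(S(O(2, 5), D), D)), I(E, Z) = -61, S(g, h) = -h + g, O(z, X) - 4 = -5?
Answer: I*sqrt(1446522)/154 ≈ 7.8098*I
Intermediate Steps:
O(z, X) = -1 (O(z, X) = 4 - 5 = -1)
S(g, h) = g - h
u(J, k) = -14 + 2*k - 2*J*k (u(J, k) = -14 + 2*((-J)*k + k) = -14 + 2*(-J*k + k) = -14 + 2*(k - J*k) = -14 + (2*k - 2*J*k) = -14 + 2*k - 2*J*k)
A(D) = 1/(-14 + 3*D - 2*D*(-1 - D)) (A(D) = 1/(D + (-14 + 2*D - 2*(-1 - D)*D)) = 1/(D + (-14 + 2*D - 2*D*(-1 - D))) = 1/(-14 + 3*D - 2*D*(-1 - D)))
sqrt(I(-39, -26) + A(8)) = sqrt(-61 + 1/(-14 + 2*8**2 + 5*8)) = sqrt(-61 + 1/(-14 + 2*64 + 40)) = sqrt(-61 + 1/(-14 + 128 + 40)) = sqrt(-61 + 1/154) = sqrt(-9393/154) = I*sqrt(1446522)/154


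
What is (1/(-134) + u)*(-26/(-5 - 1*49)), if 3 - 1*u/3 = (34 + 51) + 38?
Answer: -627133/3618 ≈ -173.34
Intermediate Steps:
u = -360 (u = 9 - 3*((34 + 51) + 38) = 9 - 3*(85 + 38) = 9 - 3*123 = 9 - 369 = -360)
(1/(-134) + u)*(-26/(-5 - 1*49)) = (1/(-134) - 360)*(-26/(-5 - 1*49)) = (-1/134 - 360)*(-26/(-5 - 49)) = -(-627133)/(67*(-54)) = -(-627133)*(-1)/(67*54) = -48241/134*13/27 = -627133/3618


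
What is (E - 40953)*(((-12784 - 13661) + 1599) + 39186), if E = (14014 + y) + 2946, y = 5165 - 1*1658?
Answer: -293769240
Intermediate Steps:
y = 3507 (y = 5165 - 1658 = 3507)
E = 20467 (E = (14014 + 3507) + 2946 = 17521 + 2946 = 20467)
(E - 40953)*(((-12784 - 13661) + 1599) + 39186) = (20467 - 40953)*(((-12784 - 13661) + 1599) + 39186) = -20486*((-26445 + 1599) + 39186) = -20486*(-24846 + 39186) = -20486*14340 = -293769240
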